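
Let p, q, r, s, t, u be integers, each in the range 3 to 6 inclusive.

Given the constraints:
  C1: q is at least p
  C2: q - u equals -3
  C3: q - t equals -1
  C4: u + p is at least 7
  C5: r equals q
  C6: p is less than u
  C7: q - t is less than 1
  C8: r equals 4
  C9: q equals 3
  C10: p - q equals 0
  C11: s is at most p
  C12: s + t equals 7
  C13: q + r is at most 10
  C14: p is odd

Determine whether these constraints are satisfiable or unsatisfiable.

Constraint 8 fixes r = 4 and constraint 9 fixes q = 3, but constraint 5 requires r = q. Since 4 ≠ 3, contradiction.

Unsatisfiable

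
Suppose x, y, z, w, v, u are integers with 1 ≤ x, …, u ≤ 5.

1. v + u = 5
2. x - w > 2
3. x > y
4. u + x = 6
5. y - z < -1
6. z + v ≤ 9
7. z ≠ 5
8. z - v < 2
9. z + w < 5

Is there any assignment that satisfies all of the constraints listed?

Setting (x, y, z, w, v, u) = (5, 1, 3, 1, 4, 1) satisfies everything: constraint 1: v + u = 5; constraint 2: x - w = 4; constraint 4: u + x = 6, and the others follow.

Satisfiable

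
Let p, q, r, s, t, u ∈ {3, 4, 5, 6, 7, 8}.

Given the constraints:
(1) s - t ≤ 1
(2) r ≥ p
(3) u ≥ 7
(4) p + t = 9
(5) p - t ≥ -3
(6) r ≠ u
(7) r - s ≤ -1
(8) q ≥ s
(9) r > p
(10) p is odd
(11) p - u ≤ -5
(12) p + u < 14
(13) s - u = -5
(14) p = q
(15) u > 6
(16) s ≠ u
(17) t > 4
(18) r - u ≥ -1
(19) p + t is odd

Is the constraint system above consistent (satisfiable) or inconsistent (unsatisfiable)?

Constraints 1, 5, 7, 11, and 18 give p − t ≥ -3, t − s ≥ -1, s − r ≥ 1, r − u ≥ -1, u − p ≥ 5.
Adding all 5 inequalities: the left sides telescope to 0, and the right sides sum to (-3) + (-1) + 1 + (-1) + 5 = 1. So 0 ≥ 1, which is false.

Unsatisfiable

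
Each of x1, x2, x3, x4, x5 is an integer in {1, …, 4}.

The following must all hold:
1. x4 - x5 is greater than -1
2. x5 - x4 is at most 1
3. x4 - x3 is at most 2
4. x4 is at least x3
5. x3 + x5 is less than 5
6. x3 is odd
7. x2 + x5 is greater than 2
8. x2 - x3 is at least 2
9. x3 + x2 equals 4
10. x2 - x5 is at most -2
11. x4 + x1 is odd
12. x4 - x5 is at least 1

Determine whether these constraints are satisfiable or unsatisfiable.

Unsatisfiable

Constraints 2, 3, 8, and 10 give x3 − x4 ≥ -2, x4 − x5 ≥ -1, x5 − x2 ≥ 2, x2 − x3 ≥ 2.
Adding all 4 inequalities: the left sides telescope to 0, and the right sides sum to (-2) + (-1) + 2 + 2 = 1. So 0 ≥ 1, which is false.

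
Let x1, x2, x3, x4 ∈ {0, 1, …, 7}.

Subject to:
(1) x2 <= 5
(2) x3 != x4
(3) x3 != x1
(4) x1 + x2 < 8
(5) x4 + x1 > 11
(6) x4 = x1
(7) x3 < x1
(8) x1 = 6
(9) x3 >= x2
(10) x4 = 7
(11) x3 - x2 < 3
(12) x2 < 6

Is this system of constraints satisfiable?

Unsatisfiable

Constraint 10 fixes x4 = 7 and constraint 8 fixes x1 = 6, but constraint 6 requires x4 = x1. Since 7 ≠ 6, contradiction.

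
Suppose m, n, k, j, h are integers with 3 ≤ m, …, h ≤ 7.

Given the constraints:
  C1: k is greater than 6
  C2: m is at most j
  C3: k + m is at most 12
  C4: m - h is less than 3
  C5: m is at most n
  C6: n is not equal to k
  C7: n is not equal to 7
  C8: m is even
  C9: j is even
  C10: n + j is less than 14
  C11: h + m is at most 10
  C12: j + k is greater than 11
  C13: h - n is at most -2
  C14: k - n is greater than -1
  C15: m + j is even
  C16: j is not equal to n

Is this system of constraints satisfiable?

The assignment m = 4, n = 5, k = 7, j = 6, h = 3 works:
  constraint 3 holds since k + m = 11.
  constraint 4 holds since m - h = 1.
  constraint 10 holds since n + j = 11.
The rest check out directly.

Satisfiable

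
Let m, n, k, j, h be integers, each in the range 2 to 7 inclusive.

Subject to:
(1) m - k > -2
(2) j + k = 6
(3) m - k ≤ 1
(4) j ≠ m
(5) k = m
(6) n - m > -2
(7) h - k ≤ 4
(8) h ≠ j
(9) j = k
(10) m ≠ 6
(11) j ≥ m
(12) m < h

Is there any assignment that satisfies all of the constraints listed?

Unsatisfiable

From constraints 5 and 9, j = k = m, so j = m. But constraint 4 says j ≠ m. Contradiction.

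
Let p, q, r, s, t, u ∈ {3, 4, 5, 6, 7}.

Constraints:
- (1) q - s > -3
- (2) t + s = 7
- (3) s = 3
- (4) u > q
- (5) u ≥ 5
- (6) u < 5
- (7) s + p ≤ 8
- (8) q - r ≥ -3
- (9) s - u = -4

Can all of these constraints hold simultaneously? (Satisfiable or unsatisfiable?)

Unsatisfiable

From constraint 5: u ≥ 5. From constraint 6: u ≤ 4. But 4 < 5, so no value of u works.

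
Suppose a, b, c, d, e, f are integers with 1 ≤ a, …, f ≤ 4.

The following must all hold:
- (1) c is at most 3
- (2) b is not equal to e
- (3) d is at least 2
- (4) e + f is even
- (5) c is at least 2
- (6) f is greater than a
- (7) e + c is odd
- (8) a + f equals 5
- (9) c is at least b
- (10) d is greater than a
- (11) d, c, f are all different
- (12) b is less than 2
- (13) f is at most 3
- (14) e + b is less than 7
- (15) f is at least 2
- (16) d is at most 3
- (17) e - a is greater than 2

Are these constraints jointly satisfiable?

Constraints 1, 3, 5, 13, 15, and 16 confine each of d, c, f to the 2 values {2, 3}.
Constraint 11 requires all 3 of them to be distinct, but only 2 values are available — impossible by the pigeonhole principle.

Unsatisfiable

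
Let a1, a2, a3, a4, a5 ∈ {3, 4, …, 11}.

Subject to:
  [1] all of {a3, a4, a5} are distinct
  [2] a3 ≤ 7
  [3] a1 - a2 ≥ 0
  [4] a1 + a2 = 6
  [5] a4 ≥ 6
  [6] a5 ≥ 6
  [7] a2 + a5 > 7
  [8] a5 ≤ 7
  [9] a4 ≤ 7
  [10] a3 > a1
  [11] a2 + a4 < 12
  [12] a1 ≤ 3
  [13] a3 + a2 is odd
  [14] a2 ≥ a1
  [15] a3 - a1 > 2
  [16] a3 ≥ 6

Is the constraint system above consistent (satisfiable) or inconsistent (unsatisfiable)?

Unsatisfiable

Constraints 2, 5, 6, 8, 9, and 16 confine each of a3, a4, a5 to the 2 values {6, 7}.
Constraint 1 requires all 3 of them to be distinct, but only 2 values are available — impossible by the pigeonhole principle.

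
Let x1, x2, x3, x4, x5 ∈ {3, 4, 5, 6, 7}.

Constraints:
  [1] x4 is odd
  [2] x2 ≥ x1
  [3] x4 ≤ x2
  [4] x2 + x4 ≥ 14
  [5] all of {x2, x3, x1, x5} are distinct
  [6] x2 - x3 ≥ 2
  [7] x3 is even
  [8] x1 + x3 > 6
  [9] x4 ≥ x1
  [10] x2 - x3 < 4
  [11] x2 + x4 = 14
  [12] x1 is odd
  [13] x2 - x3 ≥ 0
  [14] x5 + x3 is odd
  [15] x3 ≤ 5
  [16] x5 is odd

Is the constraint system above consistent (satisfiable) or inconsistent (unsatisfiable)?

Take x1 = 5, x2 = 7, x3 = 4, x4 = 7, x5 = 3. Then constraint 4: x2 + x4 = 14; constraint 6: x2 - x3 = 3, and every other listed constraint is also met.

Satisfiable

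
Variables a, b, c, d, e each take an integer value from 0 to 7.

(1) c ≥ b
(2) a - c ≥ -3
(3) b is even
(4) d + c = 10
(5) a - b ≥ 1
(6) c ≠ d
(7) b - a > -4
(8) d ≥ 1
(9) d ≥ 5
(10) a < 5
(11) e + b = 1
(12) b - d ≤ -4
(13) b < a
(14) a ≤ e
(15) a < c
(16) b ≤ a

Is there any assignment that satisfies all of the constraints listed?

Try a = 1, b = 0, c = 4, d = 6, e = 1.
Check constraint 2: a - c = -3; constraint 4: d + c = 10; constraint 5: a - b = 1. The remaining constraints are straightforward to verify.

Satisfiable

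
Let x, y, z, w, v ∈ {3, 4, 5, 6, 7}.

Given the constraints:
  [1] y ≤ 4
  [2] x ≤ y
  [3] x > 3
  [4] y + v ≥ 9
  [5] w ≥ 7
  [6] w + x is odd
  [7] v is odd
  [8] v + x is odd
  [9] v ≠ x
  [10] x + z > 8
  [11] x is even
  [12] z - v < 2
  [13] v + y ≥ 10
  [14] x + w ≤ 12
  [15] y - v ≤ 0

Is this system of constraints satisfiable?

Satisfiable

Setting (x, y, z, w, v) = (4, 4, 6, 7, 7) satisfies everything: constraint 4: y + v = 11; constraint 10: x + z = 10; constraint 12: z - v = -1, and the others follow.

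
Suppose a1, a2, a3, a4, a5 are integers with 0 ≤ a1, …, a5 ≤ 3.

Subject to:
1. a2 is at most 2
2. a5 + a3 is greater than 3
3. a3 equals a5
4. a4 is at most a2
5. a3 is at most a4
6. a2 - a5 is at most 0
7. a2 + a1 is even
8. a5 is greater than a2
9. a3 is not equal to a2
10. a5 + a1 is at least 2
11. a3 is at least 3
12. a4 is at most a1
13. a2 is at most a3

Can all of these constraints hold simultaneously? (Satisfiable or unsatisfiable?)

Unsatisfiable

From constraints 5 and 11: a4 ≥ a3 and a3 ≥ 3, so a4 ≥ 3. From constraints 1 and 4: a4 ≤ a2 and a2 ≤ 2, so a4 ≤ 2. But 2 < 3, so no value of a4 works.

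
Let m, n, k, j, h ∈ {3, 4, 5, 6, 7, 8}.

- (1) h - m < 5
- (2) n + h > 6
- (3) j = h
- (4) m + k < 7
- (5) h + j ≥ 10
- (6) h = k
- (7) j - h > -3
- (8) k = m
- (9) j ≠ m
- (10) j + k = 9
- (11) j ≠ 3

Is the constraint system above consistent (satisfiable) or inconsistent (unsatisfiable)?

From constraints 3, 6, and 8, j = h = k = m, so j = m. But constraint 9 says j ≠ m. Contradiction.

Unsatisfiable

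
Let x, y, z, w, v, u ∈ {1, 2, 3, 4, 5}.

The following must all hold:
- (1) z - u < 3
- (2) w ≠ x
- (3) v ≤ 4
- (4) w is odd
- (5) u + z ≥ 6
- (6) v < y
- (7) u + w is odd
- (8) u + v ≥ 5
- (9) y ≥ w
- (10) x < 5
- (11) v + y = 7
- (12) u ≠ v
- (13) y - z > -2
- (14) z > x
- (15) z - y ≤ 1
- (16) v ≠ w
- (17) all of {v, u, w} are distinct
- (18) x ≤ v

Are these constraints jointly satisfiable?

One satisfying assignment is x = 2, y = 5, z = 4, w = 5, v = 2, u = 4.
For the less obvious constraints — constraint 1: z - u = 0; constraint 5: u + z = 8; constraint 8: u + v = 6 — and the others hold by inspection.

Satisfiable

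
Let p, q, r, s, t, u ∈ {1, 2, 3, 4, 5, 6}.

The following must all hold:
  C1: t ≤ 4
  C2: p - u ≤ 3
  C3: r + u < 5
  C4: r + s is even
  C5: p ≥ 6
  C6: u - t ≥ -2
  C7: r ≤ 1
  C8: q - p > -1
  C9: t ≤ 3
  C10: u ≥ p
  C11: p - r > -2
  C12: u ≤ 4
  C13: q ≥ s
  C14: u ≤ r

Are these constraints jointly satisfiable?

Unsatisfiable

From constraints 5 and 10: u ≥ p and p ≥ 6, so u ≥ 6. From constraint 12: u ≤ 4. But 4 < 6, so no value of u works.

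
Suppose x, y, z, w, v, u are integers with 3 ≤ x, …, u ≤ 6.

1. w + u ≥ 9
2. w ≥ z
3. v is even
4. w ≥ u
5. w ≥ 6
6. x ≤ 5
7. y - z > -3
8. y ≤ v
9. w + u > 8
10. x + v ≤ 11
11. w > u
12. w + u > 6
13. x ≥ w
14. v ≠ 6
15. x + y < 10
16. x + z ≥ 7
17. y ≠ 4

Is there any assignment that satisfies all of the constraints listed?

From constraints 5 and 13: x ≥ w and w ≥ 6, so x ≥ 6. From constraint 6: x ≤ 5. But 5 < 6, so no value of x works.

Unsatisfiable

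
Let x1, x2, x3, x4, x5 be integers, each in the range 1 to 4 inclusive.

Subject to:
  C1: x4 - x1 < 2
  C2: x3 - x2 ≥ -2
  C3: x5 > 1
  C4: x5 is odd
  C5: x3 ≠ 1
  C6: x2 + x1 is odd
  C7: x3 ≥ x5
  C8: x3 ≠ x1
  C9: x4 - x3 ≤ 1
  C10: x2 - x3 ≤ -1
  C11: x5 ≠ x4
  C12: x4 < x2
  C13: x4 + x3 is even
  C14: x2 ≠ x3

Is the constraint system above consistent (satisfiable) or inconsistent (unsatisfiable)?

One satisfying assignment is x1 = 1, x2 = 2, x3 = 3, x4 = 1, x5 = 3.
For the less obvious constraints — constraint 1: x4 - x1 = 0; constraint 2: x3 - x2 = 1; constraint 9: x4 - x3 = -2 — and the others hold by inspection.

Satisfiable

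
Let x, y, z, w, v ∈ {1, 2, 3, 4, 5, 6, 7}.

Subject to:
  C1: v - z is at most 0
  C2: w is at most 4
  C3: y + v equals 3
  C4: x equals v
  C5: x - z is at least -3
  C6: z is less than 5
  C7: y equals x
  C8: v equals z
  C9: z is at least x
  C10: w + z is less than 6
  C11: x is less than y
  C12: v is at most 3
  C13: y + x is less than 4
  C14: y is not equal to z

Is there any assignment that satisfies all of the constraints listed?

From constraints 4, 7, and 8, y = x = v = z, so y = z. But constraint 14 says y ≠ z. Contradiction.

Unsatisfiable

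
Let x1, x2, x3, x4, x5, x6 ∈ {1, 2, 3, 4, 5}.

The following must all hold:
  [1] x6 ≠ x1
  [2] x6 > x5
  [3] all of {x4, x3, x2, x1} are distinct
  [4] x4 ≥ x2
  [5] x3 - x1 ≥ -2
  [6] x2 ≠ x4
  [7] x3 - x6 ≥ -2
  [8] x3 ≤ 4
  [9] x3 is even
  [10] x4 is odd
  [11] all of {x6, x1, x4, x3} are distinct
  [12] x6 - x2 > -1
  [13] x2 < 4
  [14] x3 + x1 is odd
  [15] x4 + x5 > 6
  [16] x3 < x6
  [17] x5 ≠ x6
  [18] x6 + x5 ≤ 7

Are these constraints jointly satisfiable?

The assignment x1 = 1, x2 = 3, x3 = 2, x4 = 5, x5 = 2, x6 = 3 works:
  constraint 5 holds since x3 - x1 = 1.
  constraint 7 holds since x3 - x6 = -1.
The rest check out directly.

Satisfiable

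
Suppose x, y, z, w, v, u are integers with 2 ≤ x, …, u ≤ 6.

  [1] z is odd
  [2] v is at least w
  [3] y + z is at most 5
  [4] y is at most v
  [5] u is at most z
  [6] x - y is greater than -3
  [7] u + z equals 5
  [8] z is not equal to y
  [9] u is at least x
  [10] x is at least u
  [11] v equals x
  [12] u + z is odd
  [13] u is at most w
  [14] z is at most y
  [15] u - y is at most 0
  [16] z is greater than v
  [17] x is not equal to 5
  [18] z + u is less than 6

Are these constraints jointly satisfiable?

Constraints 4, 14, and 16 give y ≤ v, v < z, z ≤ y. Chaining: y ≤ v < z ≤ y, which forces y < y — impossible.

Unsatisfiable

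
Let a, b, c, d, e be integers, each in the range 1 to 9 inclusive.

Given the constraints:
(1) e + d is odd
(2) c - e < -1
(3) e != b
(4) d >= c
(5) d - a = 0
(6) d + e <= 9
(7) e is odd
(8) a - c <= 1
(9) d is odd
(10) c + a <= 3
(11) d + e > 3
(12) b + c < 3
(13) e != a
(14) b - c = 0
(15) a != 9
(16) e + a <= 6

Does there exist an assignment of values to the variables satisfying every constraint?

Unsatisfiable

Constraint 7 makes e odd and constraint 9 makes d odd, so e + d must be even. Constraint 1 says e + d is odd — contradiction.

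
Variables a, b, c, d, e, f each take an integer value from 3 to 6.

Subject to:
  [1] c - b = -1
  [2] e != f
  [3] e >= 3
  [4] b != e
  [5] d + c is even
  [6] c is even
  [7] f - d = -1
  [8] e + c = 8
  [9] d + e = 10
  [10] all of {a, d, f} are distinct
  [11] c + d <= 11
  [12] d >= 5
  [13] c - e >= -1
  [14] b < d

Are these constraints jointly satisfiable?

Take a = 3, b = 5, c = 4, d = 6, e = 4, f = 5. Then constraint 1: c - b = -1; constraint 7: f - d = -1, and every other listed constraint is also met.

Satisfiable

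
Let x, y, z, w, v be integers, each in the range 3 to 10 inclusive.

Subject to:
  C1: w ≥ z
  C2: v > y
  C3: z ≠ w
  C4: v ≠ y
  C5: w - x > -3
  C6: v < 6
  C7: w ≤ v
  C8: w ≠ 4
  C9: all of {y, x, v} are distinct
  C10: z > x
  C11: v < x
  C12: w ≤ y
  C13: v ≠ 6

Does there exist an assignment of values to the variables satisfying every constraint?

Constraints 1, 2, 10, 11, and 12 give y < v, v < x, x < z, z ≤ w, w ≤ y. Chaining: y < v < x < z ≤ w ≤ y, which forces y < y — impossible.

Unsatisfiable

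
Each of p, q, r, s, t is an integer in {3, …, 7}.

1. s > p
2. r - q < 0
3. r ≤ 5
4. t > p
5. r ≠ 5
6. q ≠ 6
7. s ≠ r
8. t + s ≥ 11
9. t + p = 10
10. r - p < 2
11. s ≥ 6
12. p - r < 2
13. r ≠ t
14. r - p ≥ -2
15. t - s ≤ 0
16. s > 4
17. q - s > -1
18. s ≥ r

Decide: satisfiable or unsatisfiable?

Take p = 3, q = 7, r = 4, s = 7, t = 7. Then constraint 2: r - q = -3; constraint 8: t + s = 14; constraint 9: t + p = 10, and every other listed constraint is also met.

Satisfiable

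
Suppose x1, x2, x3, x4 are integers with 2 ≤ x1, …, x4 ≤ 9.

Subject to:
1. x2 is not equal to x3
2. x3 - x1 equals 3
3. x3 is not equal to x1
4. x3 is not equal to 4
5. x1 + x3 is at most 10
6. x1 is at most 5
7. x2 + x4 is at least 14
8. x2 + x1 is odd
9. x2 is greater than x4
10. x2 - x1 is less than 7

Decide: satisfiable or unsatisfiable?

Satisfiable

One satisfying assignment is x1 = 3, x2 = 8, x3 = 6, x4 = 6.
For the less obvious constraints — constraint 2: x3 - x1 = 3; constraint 5: x1 + x3 = 9; constraint 7: x2 + x4 = 14 — and the others hold by inspection.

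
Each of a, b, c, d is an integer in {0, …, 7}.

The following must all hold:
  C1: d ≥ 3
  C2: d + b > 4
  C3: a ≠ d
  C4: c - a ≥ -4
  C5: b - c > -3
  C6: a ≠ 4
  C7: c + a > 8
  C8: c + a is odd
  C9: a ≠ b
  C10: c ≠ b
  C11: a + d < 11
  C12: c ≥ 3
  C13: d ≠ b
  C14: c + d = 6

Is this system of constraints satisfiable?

Take a = 6, b = 2, c = 3, d = 3. Then constraint 2: d + b = 5; constraint 4: c - a = -3; constraint 5: b - c = -1, and every other listed constraint is also met.

Satisfiable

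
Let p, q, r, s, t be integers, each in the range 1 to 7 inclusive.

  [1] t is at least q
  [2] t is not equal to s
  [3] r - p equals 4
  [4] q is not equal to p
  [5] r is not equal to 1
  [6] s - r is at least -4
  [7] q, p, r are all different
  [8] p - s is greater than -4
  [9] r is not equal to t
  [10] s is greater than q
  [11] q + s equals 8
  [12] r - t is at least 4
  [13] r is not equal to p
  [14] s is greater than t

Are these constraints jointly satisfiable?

The assignment p = 3, q = 2, r = 7, s = 6, t = 3 works:
  constraint 3 holds since r - p = 4.
  constraint 6 holds since s - r = -1.
The rest check out directly.

Satisfiable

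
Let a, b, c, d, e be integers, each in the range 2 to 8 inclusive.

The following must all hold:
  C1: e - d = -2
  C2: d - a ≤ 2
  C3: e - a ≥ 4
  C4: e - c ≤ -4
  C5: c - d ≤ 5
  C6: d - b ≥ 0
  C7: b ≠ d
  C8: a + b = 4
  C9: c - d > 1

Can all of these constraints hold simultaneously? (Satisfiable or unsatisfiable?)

Constraints 2, 3, 4, and 5 give d − c ≥ -5, c − e ≥ 4, e − a ≥ 4, a − d ≥ -2.
Adding all 4 inequalities: the left sides telescope to 0, and the right sides sum to (-5) + 4 + 4 + (-2) = 1. So 0 ≥ 1, which is false.

Unsatisfiable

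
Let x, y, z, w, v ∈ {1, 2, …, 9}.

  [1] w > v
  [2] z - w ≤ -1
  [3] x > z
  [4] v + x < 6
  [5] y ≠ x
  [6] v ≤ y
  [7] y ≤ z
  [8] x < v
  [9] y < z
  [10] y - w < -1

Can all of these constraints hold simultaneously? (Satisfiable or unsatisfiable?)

Unsatisfiable

Constraints 3, 6, 8, and 9 give x < v, v ≤ y, y < z, z < x. Chaining: x < v ≤ y < z < x, which forces x < x — impossible.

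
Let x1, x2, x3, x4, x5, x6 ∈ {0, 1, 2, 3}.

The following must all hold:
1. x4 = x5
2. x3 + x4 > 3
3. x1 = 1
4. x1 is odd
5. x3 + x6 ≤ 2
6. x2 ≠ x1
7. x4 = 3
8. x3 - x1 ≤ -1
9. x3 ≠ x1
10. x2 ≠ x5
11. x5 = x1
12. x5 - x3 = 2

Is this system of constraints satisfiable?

Constraint 7 fixes x4 = 3 and constraint 3 fixes x1 = 1. Constraints 1 and 11 give x4 = x5 = x1, so x4 = x1. But 3 ≠ 1 — contradiction.

Unsatisfiable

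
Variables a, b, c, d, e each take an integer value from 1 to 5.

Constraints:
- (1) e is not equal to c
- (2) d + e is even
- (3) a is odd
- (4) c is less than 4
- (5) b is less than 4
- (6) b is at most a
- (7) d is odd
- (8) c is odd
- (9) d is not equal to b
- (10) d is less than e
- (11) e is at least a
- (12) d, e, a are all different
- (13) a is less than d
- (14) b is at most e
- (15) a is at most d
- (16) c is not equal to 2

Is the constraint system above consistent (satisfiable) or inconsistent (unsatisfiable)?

Take a = 1, b = 1, c = 1, d = 3, e = 5. Then constraint 2: d + e = 8 is even; constraint 3: a = 1 is odd; constraint 12: values 3, 5, 1 are distinct, and every other listed constraint is also met.

Satisfiable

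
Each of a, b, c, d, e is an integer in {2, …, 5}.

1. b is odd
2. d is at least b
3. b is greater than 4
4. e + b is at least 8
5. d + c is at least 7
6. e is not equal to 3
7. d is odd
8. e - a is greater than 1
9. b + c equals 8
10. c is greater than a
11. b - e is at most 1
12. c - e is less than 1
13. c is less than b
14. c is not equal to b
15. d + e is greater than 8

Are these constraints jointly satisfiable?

Setting (a, b, c, d, e) = (2, 5, 3, 5, 4) satisfies everything: constraint 4: e + b = 9; constraint 5: d + c = 8; constraint 8: e - a = 2, and the others follow.

Satisfiable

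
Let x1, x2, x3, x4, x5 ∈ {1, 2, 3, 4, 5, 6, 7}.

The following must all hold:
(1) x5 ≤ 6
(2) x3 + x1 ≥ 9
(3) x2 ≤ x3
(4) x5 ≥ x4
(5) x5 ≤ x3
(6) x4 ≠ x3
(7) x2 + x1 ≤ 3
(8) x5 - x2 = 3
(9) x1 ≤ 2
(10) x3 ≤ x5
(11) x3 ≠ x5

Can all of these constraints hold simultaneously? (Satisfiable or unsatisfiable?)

Unsatisfiable

From constraints 1 and 10: x3 ≤ x5 ≤ 6. From constraint 9: x1 ≤ 2. Hence x3 + x1 ≤ 8. But constraint 2 requires x3 + x1 ≥ 9, and 9 > 8. Contradiction.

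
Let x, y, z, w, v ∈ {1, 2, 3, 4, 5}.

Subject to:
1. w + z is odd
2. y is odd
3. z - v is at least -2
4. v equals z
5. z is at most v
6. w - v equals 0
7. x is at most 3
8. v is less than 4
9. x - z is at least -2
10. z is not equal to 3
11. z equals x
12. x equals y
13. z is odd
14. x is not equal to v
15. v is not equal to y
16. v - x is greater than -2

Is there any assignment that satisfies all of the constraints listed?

Unsatisfiable

From constraints 4, 11, and 12, v = z = x = y, so v = y. But constraint 15 says v ≠ y. Contradiction.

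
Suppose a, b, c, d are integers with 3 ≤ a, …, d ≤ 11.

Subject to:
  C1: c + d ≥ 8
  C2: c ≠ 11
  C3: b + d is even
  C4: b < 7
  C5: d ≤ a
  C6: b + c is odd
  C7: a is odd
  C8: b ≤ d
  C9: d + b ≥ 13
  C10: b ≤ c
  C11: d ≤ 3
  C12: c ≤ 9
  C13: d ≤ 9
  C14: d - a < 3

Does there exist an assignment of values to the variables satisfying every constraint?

Unsatisfiable

From constraint 11: d ≤ 3. From constraints 10 and 12: b ≤ c ≤ 9. Hence d + b ≤ 12. But constraint 9 requires d + b ≥ 13, and 13 > 12. Contradiction.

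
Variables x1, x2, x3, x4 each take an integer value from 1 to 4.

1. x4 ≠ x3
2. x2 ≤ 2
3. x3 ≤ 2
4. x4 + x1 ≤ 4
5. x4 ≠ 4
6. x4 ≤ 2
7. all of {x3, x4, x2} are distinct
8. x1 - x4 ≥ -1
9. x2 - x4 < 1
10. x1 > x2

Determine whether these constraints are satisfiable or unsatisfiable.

Unsatisfiable

Constraints 2, 3, and 6 confine each of x3, x4, x2 to the 2 values {1, 2} (the domain already gives each ≥ 1).
Constraint 7 requires all 3 of them to be distinct, but only 2 values are available — impossible by the pigeonhole principle.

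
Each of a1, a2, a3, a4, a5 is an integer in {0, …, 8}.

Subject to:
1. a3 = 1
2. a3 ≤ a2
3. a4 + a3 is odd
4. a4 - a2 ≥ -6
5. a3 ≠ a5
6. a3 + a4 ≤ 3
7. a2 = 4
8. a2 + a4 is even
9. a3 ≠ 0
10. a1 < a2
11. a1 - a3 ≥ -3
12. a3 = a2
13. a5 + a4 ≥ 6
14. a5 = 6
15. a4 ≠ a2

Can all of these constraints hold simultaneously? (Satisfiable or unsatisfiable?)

Constraint 1 fixes a3 = 1 and constraint 7 fixes a2 = 4, but constraint 12 requires a3 = a2. Since 1 ≠ 4, contradiction.

Unsatisfiable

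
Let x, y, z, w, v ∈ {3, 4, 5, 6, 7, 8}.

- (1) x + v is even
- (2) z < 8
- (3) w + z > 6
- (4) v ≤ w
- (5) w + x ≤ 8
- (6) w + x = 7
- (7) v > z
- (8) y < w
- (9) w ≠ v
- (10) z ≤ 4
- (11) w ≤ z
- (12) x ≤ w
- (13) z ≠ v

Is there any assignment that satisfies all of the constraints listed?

Constraints 4, 7, and 11 give v ≤ w, w ≤ z, z < v. Chaining: v ≤ w ≤ z < v, which forces v < v — impossible.

Unsatisfiable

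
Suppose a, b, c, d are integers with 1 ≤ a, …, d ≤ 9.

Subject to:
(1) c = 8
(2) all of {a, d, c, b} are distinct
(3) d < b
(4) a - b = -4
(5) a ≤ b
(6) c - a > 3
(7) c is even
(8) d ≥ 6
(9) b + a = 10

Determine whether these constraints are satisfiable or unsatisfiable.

Take a = 3, b = 7, c = 8, d = 6. Then constraint 4: a - b = -4; constraint 6: c - a = 5; constraint 9: b + a = 10, and every other listed constraint is also met.

Satisfiable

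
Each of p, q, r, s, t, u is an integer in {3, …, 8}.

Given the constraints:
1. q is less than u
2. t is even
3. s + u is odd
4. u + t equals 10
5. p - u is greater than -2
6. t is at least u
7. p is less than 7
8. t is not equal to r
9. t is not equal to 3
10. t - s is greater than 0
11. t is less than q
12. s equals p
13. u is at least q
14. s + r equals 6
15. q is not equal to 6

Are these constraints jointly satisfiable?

Constraints 6, 11, and 13 give u ≤ t, t < q, q ≤ u. Chaining: u ≤ t < q ≤ u, which forces u < u — impossible.

Unsatisfiable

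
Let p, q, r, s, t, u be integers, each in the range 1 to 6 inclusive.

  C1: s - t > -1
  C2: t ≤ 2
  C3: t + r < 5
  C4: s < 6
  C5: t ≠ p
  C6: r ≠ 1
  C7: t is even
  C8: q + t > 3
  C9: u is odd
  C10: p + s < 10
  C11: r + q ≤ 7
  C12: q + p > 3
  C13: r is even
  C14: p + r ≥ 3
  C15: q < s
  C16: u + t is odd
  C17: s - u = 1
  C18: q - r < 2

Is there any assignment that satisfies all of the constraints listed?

Satisfiable

Setting (p, q, r, s, t, u) = (3, 3, 2, 4, 2, 3) satisfies everything: constraint 1: s - t = 2; constraint 3: t + r = 4; constraint 8: q + t = 5, and the others follow.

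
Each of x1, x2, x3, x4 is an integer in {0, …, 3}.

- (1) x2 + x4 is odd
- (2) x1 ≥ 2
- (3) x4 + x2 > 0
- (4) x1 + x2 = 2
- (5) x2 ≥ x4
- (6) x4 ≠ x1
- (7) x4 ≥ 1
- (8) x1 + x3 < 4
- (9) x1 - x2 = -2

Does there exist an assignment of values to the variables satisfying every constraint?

From constraint 2: x1 ≥ 2. From constraints 5 and 7: x2 ≥ x4 ≥ 1. Hence x1 + x2 ≥ 3. But constraint 4 requires x1 + x2 = 2, and 2 < 3. Contradiction.

Unsatisfiable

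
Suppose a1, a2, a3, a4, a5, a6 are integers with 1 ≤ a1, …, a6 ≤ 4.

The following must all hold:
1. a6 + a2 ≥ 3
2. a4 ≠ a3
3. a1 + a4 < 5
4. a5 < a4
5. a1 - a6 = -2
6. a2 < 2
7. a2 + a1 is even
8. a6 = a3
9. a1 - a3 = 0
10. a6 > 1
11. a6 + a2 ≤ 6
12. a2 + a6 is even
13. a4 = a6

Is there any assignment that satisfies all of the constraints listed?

From constraints 8 and 13, a4 = a6 = a3, so a4 = a3. But constraint 2 says a4 ≠ a3. Contradiction.

Unsatisfiable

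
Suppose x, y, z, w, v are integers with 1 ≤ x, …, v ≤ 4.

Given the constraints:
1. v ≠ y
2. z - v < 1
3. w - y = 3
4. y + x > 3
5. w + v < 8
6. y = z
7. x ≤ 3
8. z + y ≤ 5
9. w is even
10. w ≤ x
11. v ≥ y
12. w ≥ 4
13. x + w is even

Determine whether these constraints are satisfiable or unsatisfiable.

Unsatisfiable

From constraint 12: w ≥ 4. From constraints 7 and 10: w ≤ x and x ≤ 3, so w ≤ 3. But 3 < 4, so no value of w works.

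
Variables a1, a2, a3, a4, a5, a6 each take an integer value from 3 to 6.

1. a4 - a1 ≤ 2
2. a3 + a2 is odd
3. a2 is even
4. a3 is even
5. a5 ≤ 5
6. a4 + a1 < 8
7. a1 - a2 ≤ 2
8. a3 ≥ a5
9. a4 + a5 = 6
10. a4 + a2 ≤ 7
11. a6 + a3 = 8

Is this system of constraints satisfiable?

Constraint 4 makes a3 even and constraint 3 makes a2 even, so a3 + a2 must be even. Constraint 2 says a3 + a2 is odd — contradiction.

Unsatisfiable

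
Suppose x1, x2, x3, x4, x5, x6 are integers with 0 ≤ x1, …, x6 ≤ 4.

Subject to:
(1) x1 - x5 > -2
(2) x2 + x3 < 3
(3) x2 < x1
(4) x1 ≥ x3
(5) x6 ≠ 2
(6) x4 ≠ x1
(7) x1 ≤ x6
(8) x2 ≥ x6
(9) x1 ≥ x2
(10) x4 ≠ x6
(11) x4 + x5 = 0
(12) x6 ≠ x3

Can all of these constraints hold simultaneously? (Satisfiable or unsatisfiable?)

Unsatisfiable

Constraints 3, 7, and 8 give x2 < x1, x1 ≤ x6, x6 ≤ x2. Chaining: x2 < x1 ≤ x6 ≤ x2, which forces x2 < x2 — impossible.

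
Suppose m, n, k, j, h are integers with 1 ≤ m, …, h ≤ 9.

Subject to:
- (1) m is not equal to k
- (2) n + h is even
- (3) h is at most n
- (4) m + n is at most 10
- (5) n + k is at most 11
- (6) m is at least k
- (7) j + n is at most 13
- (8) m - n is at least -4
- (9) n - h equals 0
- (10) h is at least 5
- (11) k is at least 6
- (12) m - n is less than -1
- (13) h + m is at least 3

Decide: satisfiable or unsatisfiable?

Unsatisfiable

From constraints 6 and 11: m ≥ k ≥ 6. From constraints 3 and 10: n ≥ h ≥ 5. Hence m + n ≥ 11. But constraint 4 requires m + n ≤ 10, and 10 < 11. Contradiction.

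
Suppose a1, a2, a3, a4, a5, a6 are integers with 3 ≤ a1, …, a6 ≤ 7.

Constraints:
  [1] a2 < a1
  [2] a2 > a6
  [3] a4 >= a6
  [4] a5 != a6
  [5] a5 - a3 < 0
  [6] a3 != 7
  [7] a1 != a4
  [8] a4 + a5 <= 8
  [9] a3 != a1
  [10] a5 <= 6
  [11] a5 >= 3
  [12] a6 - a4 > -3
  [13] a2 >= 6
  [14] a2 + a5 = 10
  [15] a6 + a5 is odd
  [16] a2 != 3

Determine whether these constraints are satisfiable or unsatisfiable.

Take a1 = 7, a2 = 6, a3 = 6, a4 = 3, a5 = 4, a6 = 3. Then constraint 5: a5 - a3 = -2; constraint 8: a4 + a5 = 7; constraint 12: a6 - a4 = 0, and every other listed constraint is also met.

Satisfiable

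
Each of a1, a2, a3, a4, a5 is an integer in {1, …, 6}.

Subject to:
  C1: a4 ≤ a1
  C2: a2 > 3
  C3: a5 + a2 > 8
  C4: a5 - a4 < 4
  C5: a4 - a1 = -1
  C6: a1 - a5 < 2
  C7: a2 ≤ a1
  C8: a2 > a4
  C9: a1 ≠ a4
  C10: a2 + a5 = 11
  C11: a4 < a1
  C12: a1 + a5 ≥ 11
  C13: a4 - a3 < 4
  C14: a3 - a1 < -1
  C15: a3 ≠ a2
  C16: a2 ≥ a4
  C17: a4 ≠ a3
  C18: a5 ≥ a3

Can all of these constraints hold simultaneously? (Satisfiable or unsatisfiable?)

Satisfiable

Setting (a1, a2, a3, a4, a5) = (5, 5, 1, 4, 6) satisfies everything: constraint 3: a5 + a2 = 11; constraint 4: a5 - a4 = 2, and the others follow.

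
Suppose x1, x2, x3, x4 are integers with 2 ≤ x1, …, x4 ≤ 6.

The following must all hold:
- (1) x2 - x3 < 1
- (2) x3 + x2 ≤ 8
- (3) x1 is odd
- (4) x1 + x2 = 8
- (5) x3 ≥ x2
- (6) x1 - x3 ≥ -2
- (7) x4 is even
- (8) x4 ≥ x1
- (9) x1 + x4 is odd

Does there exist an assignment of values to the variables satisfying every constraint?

Satisfiable

Try x1 = 5, x2 = 3, x3 = 4, x4 = 6.
Check constraint 1: x2 - x3 = -1; constraint 2: x3 + x2 = 7. The remaining constraints are straightforward to verify.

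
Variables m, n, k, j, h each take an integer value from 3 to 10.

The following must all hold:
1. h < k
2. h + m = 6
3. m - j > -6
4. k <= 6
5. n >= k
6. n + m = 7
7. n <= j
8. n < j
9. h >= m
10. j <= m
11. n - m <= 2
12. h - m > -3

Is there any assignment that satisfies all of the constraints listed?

Constraints 1, 5, 7, 9, and 10 give j ≤ m, m ≤ h, h < k, k ≤ n, n ≤ j. Chaining: j ≤ m ≤ h < k ≤ n ≤ j, which forces j < j — impossible.

Unsatisfiable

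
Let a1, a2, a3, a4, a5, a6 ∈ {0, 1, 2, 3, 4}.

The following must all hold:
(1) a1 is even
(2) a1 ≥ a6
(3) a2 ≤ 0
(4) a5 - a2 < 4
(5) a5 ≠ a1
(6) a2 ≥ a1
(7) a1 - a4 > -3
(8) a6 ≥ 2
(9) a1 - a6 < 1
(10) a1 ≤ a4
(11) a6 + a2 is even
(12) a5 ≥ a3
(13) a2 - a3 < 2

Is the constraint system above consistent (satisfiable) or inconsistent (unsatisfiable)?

From constraints 2 and 8: a1 ≥ a6 and a6 ≥ 2, so a1 ≥ 2. From constraints 3 and 6: a1 ≤ a2 and a2 ≤ 0, so a1 ≤ 0. But 0 < 2, so no value of a1 works.

Unsatisfiable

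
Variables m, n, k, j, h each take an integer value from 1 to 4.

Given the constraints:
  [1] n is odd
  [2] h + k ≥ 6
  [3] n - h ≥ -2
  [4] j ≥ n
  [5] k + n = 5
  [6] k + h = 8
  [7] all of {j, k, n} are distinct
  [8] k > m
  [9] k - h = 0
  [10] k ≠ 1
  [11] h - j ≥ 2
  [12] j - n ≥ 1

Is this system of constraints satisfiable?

Constraints 3, 11, and 12 give j − n ≥ 1, n − h ≥ -2, h − j ≥ 2.
Adding all 3 inequalities: the left sides telescope to 0, and the right sides sum to 1 + (-2) + 2 = 1. So 0 ≥ 1, which is false.

Unsatisfiable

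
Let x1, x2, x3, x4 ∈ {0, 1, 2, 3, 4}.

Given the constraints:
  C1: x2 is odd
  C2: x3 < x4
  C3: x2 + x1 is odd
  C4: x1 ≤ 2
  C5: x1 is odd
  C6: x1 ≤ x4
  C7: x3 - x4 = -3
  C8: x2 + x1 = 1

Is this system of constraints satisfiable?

Constraint 1 makes x2 odd and constraint 5 makes x1 odd, so x2 + x1 must be even. Constraint 3 says x2 + x1 is odd — contradiction.

Unsatisfiable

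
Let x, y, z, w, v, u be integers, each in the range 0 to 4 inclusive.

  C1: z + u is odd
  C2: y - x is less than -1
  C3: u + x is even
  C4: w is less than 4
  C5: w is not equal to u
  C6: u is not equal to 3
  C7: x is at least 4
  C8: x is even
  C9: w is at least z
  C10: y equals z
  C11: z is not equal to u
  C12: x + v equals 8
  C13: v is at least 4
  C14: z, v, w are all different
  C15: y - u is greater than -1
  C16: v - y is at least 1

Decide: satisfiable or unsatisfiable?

Try x = 4, y = 1, z = 1, w = 3, v = 4, u = 0.
Check constraint 2: y - x = -3; constraint 12: x + v = 8. The remaining constraints are straightforward to verify.

Satisfiable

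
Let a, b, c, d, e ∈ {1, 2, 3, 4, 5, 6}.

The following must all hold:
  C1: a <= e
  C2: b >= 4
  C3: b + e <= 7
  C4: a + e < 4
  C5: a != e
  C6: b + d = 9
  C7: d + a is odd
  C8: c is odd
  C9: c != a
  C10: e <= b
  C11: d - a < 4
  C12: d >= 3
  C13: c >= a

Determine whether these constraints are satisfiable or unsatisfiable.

One satisfying assignment is a = 1, b = 5, c = 5, d = 4, e = 2.
For the less obvious constraints — constraint 3: b + e = 7; constraint 4: a + e = 3 — and the others hold by inspection.

Satisfiable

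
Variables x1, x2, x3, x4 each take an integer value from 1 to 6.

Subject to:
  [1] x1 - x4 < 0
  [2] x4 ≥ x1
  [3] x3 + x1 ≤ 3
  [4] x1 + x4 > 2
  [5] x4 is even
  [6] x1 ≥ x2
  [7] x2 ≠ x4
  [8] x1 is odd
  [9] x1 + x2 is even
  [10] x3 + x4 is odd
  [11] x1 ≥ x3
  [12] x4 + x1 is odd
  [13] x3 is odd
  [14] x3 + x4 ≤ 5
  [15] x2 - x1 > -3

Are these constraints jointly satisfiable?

Setting (x1, x2, x3, x4) = (1, 1, 1, 2) satisfies everything: constraint 1: x1 - x4 = -1; constraint 3: x3 + x1 = 2, and the others follow.

Satisfiable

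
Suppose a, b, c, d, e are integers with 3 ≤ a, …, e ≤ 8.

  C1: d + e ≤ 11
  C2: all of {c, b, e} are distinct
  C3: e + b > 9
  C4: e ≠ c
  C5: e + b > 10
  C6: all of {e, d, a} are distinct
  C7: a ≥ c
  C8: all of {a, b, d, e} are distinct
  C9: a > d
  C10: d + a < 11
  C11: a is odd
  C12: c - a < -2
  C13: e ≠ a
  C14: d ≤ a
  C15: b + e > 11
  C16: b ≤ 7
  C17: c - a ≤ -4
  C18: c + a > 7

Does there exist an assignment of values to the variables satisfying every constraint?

One satisfying assignment is a = 7, b = 4, c = 3, d = 3, e = 8.
For the less obvious constraints — constraint 1: d + e = 11; constraint 3: e + b = 12; constraint 5: e + b = 12 — and the others hold by inspection.

Satisfiable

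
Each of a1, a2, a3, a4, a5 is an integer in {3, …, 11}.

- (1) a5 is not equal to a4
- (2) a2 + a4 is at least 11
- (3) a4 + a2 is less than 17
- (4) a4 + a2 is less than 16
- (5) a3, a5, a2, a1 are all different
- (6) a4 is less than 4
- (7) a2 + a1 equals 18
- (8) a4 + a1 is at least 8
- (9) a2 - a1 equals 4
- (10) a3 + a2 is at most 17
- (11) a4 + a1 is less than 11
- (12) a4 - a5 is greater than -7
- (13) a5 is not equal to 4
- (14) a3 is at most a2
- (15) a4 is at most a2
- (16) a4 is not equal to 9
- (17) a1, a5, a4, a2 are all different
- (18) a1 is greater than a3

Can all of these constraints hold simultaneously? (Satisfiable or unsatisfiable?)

Take a1 = 7, a2 = 11, a3 = 4, a4 = 3, a5 = 8. Then constraint 2: a2 + a4 = 14; constraint 3: a4 + a2 = 14; constraint 4: a4 + a2 = 14, and every other listed constraint is also met.

Satisfiable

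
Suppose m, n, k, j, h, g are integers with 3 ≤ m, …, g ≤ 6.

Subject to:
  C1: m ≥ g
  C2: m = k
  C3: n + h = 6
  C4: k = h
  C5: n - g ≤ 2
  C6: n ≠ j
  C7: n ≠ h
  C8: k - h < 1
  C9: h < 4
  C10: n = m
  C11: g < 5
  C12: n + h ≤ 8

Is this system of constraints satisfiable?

Unsatisfiable

From constraints 2, 4, and 10, n = m = k = h, so n = h. But constraint 7 says n ≠ h. Contradiction.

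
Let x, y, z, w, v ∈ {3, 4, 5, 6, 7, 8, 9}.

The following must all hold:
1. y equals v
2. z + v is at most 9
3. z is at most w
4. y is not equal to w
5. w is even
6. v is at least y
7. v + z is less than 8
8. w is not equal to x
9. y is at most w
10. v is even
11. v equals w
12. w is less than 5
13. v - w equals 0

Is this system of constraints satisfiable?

Unsatisfiable

From constraints 1 and 11, y = v = w, so y = w. But constraint 4 says y ≠ w. Contradiction.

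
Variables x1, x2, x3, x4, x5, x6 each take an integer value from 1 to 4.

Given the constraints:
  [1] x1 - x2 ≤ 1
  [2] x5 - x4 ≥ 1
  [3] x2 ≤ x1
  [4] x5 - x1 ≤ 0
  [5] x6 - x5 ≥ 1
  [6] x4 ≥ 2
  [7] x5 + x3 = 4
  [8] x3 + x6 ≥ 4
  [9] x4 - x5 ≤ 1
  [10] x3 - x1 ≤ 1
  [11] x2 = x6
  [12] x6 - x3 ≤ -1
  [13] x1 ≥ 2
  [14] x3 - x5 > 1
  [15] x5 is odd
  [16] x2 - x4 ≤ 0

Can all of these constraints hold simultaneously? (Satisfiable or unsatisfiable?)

Unsatisfiable

Constraints 1, 2, 5, 10, 12, and 16 give x6 − x5 ≥ 1, x5 − x4 ≥ 1, x4 − x2 ≥ 0, x2 − x1 ≥ -1, x1 − x3 ≥ -1, x3 − x6 ≥ 1.
Adding all 6 inequalities: the left sides telescope to 0, and the right sides sum to 1 + 1 + 0 + (-1) + (-1) + 1 = 1. So 0 ≥ 1, which is false.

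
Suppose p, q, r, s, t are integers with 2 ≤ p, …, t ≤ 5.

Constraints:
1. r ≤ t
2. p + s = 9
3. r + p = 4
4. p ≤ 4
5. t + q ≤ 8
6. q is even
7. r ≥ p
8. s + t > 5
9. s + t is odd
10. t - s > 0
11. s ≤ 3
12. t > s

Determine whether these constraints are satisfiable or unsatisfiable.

Unsatisfiable

From constraint 4: p ≤ 4. From constraint 11: s ≤ 3. Hence p + s ≤ 7. But constraint 2 requires p + s = 9, and 9 > 7. Contradiction.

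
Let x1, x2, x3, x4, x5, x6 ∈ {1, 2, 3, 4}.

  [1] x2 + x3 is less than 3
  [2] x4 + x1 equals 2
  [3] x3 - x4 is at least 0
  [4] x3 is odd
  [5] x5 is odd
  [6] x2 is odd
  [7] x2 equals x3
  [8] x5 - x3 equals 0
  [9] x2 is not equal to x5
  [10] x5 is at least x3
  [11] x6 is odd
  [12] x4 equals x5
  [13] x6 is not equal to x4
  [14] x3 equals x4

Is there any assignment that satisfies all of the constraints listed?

Unsatisfiable

From constraints 7, 12, and 14, x2 = x3 = x4 = x5, so x2 = x5. But constraint 9 says x2 ≠ x5. Contradiction.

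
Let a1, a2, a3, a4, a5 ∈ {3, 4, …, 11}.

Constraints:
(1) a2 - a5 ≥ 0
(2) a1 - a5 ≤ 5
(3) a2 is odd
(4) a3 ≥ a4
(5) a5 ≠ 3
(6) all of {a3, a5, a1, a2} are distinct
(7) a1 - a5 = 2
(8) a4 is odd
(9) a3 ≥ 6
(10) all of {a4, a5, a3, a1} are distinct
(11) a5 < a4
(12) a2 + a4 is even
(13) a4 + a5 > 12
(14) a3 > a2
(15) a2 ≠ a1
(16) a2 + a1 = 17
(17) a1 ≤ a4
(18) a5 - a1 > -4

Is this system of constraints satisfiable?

Satisfiable

Try a1 = 8, a2 = 9, a3 = 10, a4 = 9, a5 = 6.
Check constraint 1: a2 - a5 = 3; constraint 2: a1 - a5 = 2; constraint 7: a1 - a5 = 2. The remaining constraints are straightforward to verify.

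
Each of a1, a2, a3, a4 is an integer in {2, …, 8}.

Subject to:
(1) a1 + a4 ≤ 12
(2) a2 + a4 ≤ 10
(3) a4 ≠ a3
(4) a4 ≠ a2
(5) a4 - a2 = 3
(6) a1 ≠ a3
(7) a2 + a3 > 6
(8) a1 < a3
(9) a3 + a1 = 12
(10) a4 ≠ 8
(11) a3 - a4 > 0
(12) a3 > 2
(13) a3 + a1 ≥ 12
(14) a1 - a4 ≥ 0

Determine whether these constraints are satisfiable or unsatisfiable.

Take a1 = 5, a2 = 2, a3 = 7, a4 = 5. Then constraint 1: a1 + a4 = 10; constraint 2: a2 + a4 = 7, and every other listed constraint is also met.

Satisfiable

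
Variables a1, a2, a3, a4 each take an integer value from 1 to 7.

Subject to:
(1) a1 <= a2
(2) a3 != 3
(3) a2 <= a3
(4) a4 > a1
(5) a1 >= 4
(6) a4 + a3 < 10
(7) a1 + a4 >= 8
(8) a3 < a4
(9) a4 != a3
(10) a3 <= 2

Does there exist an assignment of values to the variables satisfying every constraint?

Unsatisfiable

From constraints 1 and 5: a2 ≥ a1 and a1 ≥ 4, so a2 ≥ 4. From constraints 3 and 10: a2 ≤ a3 and a3 ≤ 2, so a2 ≤ 2. But 2 < 4, so no value of a2 works.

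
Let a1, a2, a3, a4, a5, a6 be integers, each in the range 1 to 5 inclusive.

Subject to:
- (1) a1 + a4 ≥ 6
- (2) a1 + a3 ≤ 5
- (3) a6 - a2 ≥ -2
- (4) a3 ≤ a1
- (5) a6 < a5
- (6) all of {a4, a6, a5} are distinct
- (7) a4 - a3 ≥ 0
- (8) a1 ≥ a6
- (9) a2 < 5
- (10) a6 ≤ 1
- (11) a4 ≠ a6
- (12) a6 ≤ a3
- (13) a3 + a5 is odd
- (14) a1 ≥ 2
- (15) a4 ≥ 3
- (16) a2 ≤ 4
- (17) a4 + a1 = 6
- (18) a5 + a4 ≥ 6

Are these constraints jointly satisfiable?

Satisfiable

Take a1 = 2, a2 = 1, a3 = 1, a4 = 4, a5 = 2, a6 = 1. Then constraint 1: a1 + a4 = 6; constraint 2: a1 + a3 = 3; constraint 3: a6 - a2 = 0, and every other listed constraint is also met.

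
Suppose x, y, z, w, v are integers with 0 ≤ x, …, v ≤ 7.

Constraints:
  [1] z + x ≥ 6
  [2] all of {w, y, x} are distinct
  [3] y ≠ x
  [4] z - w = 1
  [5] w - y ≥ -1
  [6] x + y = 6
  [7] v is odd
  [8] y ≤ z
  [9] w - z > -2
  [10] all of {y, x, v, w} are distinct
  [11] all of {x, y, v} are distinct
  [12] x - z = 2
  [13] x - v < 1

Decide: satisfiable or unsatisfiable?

Satisfiable

Setting (x, y, z, w, v) = (4, 2, 2, 1, 5) satisfies everything: constraint 1: z + x = 6; constraint 4: z - w = 1, and the others follow.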